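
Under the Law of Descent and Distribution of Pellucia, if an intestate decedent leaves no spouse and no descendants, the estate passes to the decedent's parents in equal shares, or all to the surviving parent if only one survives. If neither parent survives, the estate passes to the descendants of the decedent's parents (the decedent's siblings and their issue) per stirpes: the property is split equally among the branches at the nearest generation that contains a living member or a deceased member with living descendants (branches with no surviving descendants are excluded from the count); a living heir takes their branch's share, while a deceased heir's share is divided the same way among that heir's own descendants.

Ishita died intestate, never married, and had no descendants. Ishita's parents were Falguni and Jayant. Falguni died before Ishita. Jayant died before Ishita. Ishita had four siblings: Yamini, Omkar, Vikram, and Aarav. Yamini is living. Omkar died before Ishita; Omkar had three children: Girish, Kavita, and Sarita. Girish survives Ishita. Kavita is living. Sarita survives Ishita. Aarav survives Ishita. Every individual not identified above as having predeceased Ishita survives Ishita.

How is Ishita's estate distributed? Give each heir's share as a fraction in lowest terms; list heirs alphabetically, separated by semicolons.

Aarav 1/4; Girish 1/12; Kavita 1/12; Sarita 1/12; Vikram 1/4; Yamini 1/4

Neither parent survives and there are no descendants, so the estate passes to Ishita's siblings and their issue per stirpes.
The estate is divided into 4 equal shares of 1/4 among Yamini, Omkar, Vikram, Aarav.
Yamini is living and takes 1/4.
Omkar predeceased; the 1/4 allotted to Omkar's branch passes to Omkar's issue by representation.
The 1/4 is divided into 3 equal shares of 1/12 among Girish, Kavita, Sarita.
Girish is living and takes 1/12.
Kavita is living and takes 1/12.
Sarita is living and takes 1/12.
Vikram is living and takes 1/4.
Aarav is living and takes 1/4.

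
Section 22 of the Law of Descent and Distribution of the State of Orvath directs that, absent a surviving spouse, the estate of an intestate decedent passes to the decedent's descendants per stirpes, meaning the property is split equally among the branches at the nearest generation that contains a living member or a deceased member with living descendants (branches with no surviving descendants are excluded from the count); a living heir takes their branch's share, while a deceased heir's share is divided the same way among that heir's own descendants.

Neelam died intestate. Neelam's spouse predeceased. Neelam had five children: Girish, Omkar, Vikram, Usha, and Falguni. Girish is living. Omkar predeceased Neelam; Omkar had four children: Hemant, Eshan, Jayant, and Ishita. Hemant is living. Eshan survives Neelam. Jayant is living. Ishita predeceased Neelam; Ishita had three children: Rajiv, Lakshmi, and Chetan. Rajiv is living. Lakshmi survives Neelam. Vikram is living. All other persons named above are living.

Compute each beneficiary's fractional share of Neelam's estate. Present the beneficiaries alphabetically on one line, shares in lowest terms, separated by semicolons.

Chetan 1/60; Eshan 1/20; Falguni 1/5; Girish 1/5; Hemant 1/20; Jayant 1/20; Lakshmi 1/60; Rajiv 1/60; Usha 1/5; Vikram 1/5

There is no surviving spouse, so the entire estate passes to Neelam's descendants per stirpes.
The estate is divided into 5 equal shares of 1/5 among Girish, Omkar, Vikram, Usha, Falguni.
Girish is living and takes 1/5.
Omkar predeceased; the 1/5 allotted to Omkar's branch passes to Omkar's issue by representation.
The 1/5 is divided into 4 equal shares of 1/20 among Hemant, Eshan, Jayant, Ishita.
Hemant is living and takes 1/20.
Eshan is living and takes 1/20.
Jayant is living and takes 1/20.
Ishita predeceased; the 1/20 allotted to Ishita's branch passes to Ishita's issue by representation.
The 1/20 is divided into 3 equal shares of 1/60 among Rajiv, Lakshmi, Chetan.
Rajiv is living and takes 1/60.
Lakshmi is living and takes 1/60.
Chetan is living and takes 1/60.
Vikram is living and takes 1/5.
Usha is living and takes 1/5.
Falguni is living and takes 1/5.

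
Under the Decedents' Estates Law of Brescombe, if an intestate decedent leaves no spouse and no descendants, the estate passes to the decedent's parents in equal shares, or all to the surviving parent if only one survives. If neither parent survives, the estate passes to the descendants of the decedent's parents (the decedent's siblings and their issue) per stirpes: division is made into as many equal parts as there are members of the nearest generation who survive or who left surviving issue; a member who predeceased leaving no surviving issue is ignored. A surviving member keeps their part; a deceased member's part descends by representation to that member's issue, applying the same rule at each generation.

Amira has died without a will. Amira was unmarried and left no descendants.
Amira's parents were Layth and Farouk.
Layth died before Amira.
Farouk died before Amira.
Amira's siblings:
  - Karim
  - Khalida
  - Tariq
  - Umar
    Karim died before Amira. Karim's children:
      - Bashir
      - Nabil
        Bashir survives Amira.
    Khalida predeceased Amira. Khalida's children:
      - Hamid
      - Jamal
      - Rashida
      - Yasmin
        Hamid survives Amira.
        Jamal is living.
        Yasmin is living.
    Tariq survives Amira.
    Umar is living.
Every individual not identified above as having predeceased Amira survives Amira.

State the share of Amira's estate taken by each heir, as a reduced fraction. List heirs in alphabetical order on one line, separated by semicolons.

Neither parent survives and there are no descendants, so the estate passes to Amira's siblings and their issue per stirpes.
The estate is divided into 4 equal shares of 1/4 among Karim, Khalida, Tariq, Umar.
Karim predeceased; the 1/4 allotted to Karim's branch passes to Karim's issue by representation.
The 1/4 is divided into 2 equal shares of 1/8 among Bashir, Nabil.
Bashir is living and takes 1/8.
Nabil is living and takes 1/8.
Khalida predeceased; the 1/4 allotted to Khalida's branch passes to Khalida's issue by representation.
The 1/4 is divided into 4 equal shares of 1/16 among Hamid, Jamal, Rashida, Yasmin.
Hamid is living and takes 1/16.
Jamal is living and takes 1/16.
Rashida is living and takes 1/16.
Yasmin is living and takes 1/16.
Tariq is living and takes 1/4.
Umar is living and takes 1/4.

Bashir 1/8; Hamid 1/16; Jamal 1/16; Nabil 1/8; Rashida 1/16; Tariq 1/4; Umar 1/4; Yasmin 1/16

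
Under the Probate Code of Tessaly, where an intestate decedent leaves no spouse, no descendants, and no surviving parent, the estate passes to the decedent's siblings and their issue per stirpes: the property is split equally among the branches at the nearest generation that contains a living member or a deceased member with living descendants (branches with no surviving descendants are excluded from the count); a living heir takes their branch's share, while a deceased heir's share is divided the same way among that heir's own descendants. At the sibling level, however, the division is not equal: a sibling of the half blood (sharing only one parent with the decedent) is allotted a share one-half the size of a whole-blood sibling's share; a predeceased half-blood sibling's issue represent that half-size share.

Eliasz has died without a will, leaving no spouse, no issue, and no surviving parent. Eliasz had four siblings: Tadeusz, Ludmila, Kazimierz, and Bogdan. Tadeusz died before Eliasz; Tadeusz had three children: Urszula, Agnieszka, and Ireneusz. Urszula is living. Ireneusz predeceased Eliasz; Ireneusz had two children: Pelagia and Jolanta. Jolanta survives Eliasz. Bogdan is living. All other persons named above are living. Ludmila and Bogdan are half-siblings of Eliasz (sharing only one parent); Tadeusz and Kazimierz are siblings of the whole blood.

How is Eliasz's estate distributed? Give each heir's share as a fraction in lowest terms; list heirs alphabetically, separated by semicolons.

No spouse, descendants, or parent survives, so the estate passes to Eliasz's siblings per stirpes.
Half-blood siblings count for one-half the weight of whole-blood siblings at the initial division.
Dividing 1 in proportion to weights (total weight 3): Tadeusz (weight 1) → 1/3; Ludmila (weight 1/2) → 1/6; Kazimierz (weight 1) → 1/3; Bogdan (weight 1/2) → 1/6.
Tadeusz predeceased; the 1/3 allotted to Tadeusz's branch passes to Tadeusz's issue by representation.
The 1/3 is divided into 3 equal shares of 1/9 among Urszula, Agnieszka, Ireneusz.
Urszula is living and takes 1/9.
Agnieszka is living and takes 1/9.
Ireneusz predeceased; the 1/9 allotted to Ireneusz's branch passes to Ireneusz's issue by representation.
The 1/9 is divided into 2 equal shares of 1/18 among Pelagia, Jolanta.
Pelagia is living and takes 1/18.
Jolanta is living and takes 1/18.
Ludmila is living and takes 1/6.
Kazimierz is living and takes 1/3.
Bogdan is living and takes 1/6.

Agnieszka 1/9; Bogdan 1/6; Jolanta 1/18; Kazimierz 1/3; Ludmila 1/6; Pelagia 1/18; Urszula 1/9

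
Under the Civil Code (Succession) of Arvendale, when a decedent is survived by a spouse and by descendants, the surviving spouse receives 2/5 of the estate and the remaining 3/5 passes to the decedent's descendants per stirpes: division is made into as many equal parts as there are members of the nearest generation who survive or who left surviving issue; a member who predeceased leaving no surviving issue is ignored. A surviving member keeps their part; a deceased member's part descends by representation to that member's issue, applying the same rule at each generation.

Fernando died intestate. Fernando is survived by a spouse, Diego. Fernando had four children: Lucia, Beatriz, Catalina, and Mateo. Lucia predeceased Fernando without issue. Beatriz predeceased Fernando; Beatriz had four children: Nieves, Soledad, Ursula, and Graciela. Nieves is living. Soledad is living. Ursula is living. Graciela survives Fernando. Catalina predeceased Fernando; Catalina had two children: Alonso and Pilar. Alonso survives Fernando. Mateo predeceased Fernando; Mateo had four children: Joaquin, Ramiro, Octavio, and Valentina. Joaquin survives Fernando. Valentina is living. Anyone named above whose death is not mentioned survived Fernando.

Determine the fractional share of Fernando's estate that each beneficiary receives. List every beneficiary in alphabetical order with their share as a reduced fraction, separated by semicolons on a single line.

Alonso 1/10; Diego 2/5; Graciela 1/20; Joaquin 1/20; Nieves 1/20; Octavio 1/20; Pilar 1/10; Ramiro 1/20; Soledad 1/20; Ursula 1/20; Valentina 1/20

Diego, as surviving spouse, takes 2/5.
The remaining 3/5 passes to Fernando's descendants per stirpes.
Lucia left no surviving issue, so that branch lapses and is disregarded.
The 3/5 is divided into 3 equal shares of 1/5 among Beatriz, Catalina, Mateo.
Beatriz predeceased; the 1/5 allotted to Beatriz's branch passes to Beatriz's issue by representation.
The 1/5 is divided into 4 equal shares of 1/20 among Nieves, Soledad, Ursula, Graciela.
Nieves is living and takes 1/20.
Soledad is living and takes 1/20.
Ursula is living and takes 1/20.
Graciela is living and takes 1/20.
Catalina predeceased; the 1/5 allotted to Catalina's branch passes to Catalina's issue by representation.
The 1/5 is divided into 2 equal shares of 1/10 among Alonso, Pilar.
Alonso is living and takes 1/10.
Pilar is living and takes 1/10.
Mateo predeceased; the 1/5 allotted to Mateo's branch passes to Mateo's issue by representation.
The 1/5 is divided into 4 equal shares of 1/20 among Joaquin, Ramiro, Octavio, Valentina.
Joaquin is living and takes 1/20.
Ramiro is living and takes 1/20.
Octavio is living and takes 1/20.
Valentina is living and takes 1/20.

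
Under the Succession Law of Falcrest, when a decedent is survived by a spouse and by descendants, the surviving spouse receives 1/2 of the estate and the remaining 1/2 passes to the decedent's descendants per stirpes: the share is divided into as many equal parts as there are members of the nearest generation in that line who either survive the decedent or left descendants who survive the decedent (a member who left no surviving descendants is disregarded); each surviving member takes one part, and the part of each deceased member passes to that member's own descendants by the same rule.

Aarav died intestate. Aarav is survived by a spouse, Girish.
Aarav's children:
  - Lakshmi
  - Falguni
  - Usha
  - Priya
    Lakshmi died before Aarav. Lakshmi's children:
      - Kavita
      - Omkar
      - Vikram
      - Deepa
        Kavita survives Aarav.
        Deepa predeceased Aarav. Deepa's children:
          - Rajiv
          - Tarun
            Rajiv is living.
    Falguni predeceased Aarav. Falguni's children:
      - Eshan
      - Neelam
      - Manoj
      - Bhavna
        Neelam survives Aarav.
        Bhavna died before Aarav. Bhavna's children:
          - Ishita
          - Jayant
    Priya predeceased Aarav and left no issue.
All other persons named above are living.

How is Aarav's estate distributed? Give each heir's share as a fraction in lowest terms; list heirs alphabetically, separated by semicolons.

Eshan 1/24; Girish 1/2; Ishita 1/48; Jayant 1/48; Kavita 1/24; Manoj 1/24; Neelam 1/24; Omkar 1/24; Rajiv 1/48; Tarun 1/48; Usha 1/6; Vikram 1/24

Girish, as surviving spouse, takes 1/2.
The remaining 1/2 passes to Aarav's descendants per stirpes.
Priya left no surviving issue, so that branch lapses and is disregarded.
The 1/2 is divided into 3 equal shares of 1/6 among Lakshmi, Falguni, Usha.
Lakshmi predeceased; the 1/6 allotted to Lakshmi's branch passes to Lakshmi's issue by representation.
The 1/6 is divided into 4 equal shares of 1/24 among Kavita, Omkar, Vikram, Deepa.
Kavita is living and takes 1/24.
Omkar is living and takes 1/24.
Vikram is living and takes 1/24.
Deepa predeceased; the 1/24 allotted to Deepa's branch passes to Deepa's issue by representation.
The 1/24 is divided into 2 equal shares of 1/48 among Rajiv, Tarun.
Rajiv is living and takes 1/48.
Tarun is living and takes 1/48.
Falguni predeceased; the 1/6 allotted to Falguni's branch passes to Falguni's issue by representation.
The 1/6 is divided into 4 equal shares of 1/24 among Eshan, Neelam, Manoj, Bhavna.
Eshan is living and takes 1/24.
Neelam is living and takes 1/24.
Manoj is living and takes 1/24.
Bhavna predeceased; the 1/24 allotted to Bhavna's branch passes to Bhavna's issue by representation.
The 1/24 is divided into 2 equal shares of 1/48 among Ishita, Jayant.
Ishita is living and takes 1/48.
Jayant is living and takes 1/48.
Usha is living and takes 1/6.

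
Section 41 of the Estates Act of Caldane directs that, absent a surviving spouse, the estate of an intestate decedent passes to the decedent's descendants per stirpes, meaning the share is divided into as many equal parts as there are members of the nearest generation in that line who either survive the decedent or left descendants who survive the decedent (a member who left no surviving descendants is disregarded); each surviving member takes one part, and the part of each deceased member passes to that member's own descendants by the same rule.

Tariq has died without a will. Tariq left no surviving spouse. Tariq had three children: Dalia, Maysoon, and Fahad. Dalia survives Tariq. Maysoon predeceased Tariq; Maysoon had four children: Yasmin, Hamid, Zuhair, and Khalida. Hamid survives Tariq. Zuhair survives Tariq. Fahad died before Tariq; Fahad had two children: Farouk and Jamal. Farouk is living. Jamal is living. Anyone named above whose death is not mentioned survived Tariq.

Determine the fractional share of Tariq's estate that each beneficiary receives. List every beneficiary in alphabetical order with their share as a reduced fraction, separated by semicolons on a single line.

There is no surviving spouse, so the entire estate passes to Tariq's descendants per stirpes.
The estate is divided into 3 equal shares of 1/3 among Dalia, Maysoon, Fahad.
Dalia is living and takes 1/3.
Maysoon predeceased; the 1/3 allotted to Maysoon's branch passes to Maysoon's issue by representation.
The 1/3 is divided into 4 equal shares of 1/12 among Yasmin, Hamid, Zuhair, Khalida.
Yasmin is living and takes 1/12.
Hamid is living and takes 1/12.
Zuhair is living and takes 1/12.
Khalida is living and takes 1/12.
Fahad predeceased; the 1/3 allotted to Fahad's branch passes to Fahad's issue by representation.
The 1/3 is divided into 2 equal shares of 1/6 among Farouk, Jamal.
Farouk is living and takes 1/6.
Jamal is living and takes 1/6.

Dalia 1/3; Farouk 1/6; Hamid 1/12; Jamal 1/6; Khalida 1/12; Yasmin 1/12; Zuhair 1/12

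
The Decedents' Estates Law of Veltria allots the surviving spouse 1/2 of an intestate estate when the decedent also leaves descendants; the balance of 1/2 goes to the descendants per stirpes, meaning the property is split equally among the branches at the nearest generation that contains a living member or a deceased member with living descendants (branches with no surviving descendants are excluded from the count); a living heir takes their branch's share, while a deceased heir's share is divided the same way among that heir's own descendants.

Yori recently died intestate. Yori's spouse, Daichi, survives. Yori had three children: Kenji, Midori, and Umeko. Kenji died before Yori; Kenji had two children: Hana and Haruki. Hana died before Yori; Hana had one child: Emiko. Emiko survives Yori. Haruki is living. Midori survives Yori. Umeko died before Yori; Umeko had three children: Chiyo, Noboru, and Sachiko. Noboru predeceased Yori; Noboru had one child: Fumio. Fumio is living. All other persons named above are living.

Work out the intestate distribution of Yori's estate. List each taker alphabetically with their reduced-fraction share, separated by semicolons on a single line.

Daichi, as surviving spouse, takes 1/2.
The remaining 1/2 passes to Yori's descendants per stirpes.
The 1/2 is divided into 3 equal shares of 1/6 among Kenji, Midori, Umeko.
Kenji predeceased; the 1/6 allotted to Kenji's branch passes to Kenji's issue by representation.
The 1/6 is divided into 2 equal shares of 1/12 among Hana, Haruki.
Hana predeceased; the 1/12 allotted to Hana's branch passes to Hana's issue by representation.
Emiko is the sole taker at this level and receives the full 1/12.
Haruki is living and takes 1/12.
Midori is living and takes 1/6.
Umeko predeceased; the 1/6 allotted to Umeko's branch passes to Umeko's issue by representation.
The 1/6 is divided into 3 equal shares of 1/18 among Chiyo, Noboru, Sachiko.
Chiyo is living and takes 1/18.
Noboru predeceased; the 1/18 allotted to Noboru's branch passes to Noboru's issue by representation.
Fumio is the sole taker at this level and receives the full 1/18.
Sachiko is living and takes 1/18.

Chiyo 1/18; Daichi 1/2; Emiko 1/12; Fumio 1/18; Haruki 1/12; Midori 1/6; Sachiko 1/18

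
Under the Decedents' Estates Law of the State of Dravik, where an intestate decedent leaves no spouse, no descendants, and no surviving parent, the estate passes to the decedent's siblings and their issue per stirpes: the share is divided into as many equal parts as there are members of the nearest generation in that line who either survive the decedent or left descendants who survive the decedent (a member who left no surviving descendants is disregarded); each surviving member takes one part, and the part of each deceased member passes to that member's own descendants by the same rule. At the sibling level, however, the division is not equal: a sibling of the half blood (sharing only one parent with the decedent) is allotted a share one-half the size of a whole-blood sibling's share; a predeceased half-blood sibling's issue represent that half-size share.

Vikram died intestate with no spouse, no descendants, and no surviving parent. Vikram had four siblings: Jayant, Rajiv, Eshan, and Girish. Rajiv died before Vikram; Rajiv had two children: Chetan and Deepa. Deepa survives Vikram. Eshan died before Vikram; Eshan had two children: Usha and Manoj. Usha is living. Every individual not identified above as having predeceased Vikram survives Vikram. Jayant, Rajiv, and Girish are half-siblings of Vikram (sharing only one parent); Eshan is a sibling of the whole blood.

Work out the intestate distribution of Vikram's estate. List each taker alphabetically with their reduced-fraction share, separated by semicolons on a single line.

No spouse, descendants, or parent survives, so the estate passes to Vikram's siblings per stirpes.
Half-blood siblings count for one-half the weight of whole-blood siblings at the initial division.
Dividing 1 in proportion to weights (total weight 5/2): Jayant (weight 1/2) → 1/5; Rajiv (weight 1/2) → 1/5; Eshan (weight 1) → 2/5; Girish (weight 1/2) → 1/5.
Jayant is living and takes 1/5.
Rajiv predeceased; the 1/5 allotted to Rajiv's branch passes to Rajiv's issue by representation.
The 1/5 is divided into 2 equal shares of 1/10 among Chetan, Deepa.
Chetan is living and takes 1/10.
Deepa is living and takes 1/10.
Eshan predeceased; the 2/5 allotted to Eshan's branch passes to Eshan's issue by representation.
The 2/5 is divided into 2 equal shares of 1/5 among Usha, Manoj.
Usha is living and takes 1/5.
Manoj is living and takes 1/5.
Girish is living and takes 1/5.

Chetan 1/10; Deepa 1/10; Girish 1/5; Jayant 1/5; Manoj 1/5; Usha 1/5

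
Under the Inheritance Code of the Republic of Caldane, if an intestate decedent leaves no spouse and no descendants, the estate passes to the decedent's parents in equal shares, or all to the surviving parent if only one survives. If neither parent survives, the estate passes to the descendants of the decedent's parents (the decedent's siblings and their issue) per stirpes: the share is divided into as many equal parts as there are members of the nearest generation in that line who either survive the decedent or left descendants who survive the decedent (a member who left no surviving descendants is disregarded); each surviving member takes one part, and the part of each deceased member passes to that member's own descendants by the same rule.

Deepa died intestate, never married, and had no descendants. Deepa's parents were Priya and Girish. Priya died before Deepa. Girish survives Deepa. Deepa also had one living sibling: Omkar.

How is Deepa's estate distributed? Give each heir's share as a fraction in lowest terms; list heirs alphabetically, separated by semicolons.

Only one parent, Girish, survives, so Girish takes the entire estate. The siblings take nothing because a surviving parent has priority.

Girish 1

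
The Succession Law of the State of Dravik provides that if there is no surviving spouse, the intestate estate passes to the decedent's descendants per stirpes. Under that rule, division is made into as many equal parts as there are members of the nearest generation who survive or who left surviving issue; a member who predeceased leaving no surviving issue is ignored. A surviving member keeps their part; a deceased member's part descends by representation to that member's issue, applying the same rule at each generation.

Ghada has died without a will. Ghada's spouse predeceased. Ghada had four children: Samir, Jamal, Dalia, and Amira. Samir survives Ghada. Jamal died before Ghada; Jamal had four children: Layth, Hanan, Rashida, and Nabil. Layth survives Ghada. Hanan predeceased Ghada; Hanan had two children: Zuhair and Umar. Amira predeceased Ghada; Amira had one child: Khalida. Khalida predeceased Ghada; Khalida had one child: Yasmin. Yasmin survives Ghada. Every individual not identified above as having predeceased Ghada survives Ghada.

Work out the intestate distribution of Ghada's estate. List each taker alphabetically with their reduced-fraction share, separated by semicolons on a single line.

There is no surviving spouse, so the entire estate passes to Ghada's descendants per stirpes.
The estate is divided into 4 equal shares of 1/4 among Samir, Jamal, Dalia, Amira.
Samir is living and takes 1/4.
Jamal predeceased; the 1/4 allotted to Jamal's branch passes to Jamal's issue by representation.
The 1/4 is divided into 4 equal shares of 1/16 among Layth, Hanan, Rashida, Nabil.
Layth is living and takes 1/16.
Hanan predeceased; the 1/16 allotted to Hanan's branch passes to Hanan's issue by representation.
The 1/16 is divided into 2 equal shares of 1/32 among Zuhair, Umar.
Zuhair is living and takes 1/32.
Umar is living and takes 1/32.
Rashida is living and takes 1/16.
Nabil is living and takes 1/16.
Dalia is living and takes 1/4.
Amira predeceased; the 1/4 allotted to Amira's branch passes to Amira's issue by representation.
Khalida's line is the sole branch at this level, so the full 1/4 passes to Khalida's issue by representation.
Yasmin is the sole taker at this level and receives the full 1/4.

Dalia 1/4; Layth 1/16; Nabil 1/16; Rashida 1/16; Samir 1/4; Umar 1/32; Yasmin 1/4; Zuhair 1/32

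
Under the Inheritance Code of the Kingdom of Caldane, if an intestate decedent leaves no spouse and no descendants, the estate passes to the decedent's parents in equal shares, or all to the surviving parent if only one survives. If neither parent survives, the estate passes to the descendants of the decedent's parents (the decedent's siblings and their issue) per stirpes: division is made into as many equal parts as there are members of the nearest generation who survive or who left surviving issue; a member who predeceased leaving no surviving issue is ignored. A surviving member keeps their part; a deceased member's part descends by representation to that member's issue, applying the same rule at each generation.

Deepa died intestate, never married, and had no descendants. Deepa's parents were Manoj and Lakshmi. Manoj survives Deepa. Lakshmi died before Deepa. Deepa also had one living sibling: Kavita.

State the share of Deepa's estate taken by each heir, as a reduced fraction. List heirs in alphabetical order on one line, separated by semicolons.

Manoj 1

Only one parent, Manoj, survives, so Manoj takes the entire estate. The siblings take nothing because a surviving parent has priority.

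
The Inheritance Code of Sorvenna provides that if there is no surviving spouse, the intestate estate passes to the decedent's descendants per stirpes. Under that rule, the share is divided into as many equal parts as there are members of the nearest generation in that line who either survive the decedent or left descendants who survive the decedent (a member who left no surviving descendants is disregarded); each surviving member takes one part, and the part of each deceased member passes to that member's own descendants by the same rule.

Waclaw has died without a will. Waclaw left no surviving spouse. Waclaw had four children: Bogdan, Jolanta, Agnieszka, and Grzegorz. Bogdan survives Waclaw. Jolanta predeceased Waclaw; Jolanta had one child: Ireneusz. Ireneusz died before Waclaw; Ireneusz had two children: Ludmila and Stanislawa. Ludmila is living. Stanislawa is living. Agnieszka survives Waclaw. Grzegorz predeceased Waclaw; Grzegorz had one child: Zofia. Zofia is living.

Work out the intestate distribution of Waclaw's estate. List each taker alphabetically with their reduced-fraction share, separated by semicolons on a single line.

Agnieszka 1/4; Bogdan 1/4; Ludmila 1/8; Stanislawa 1/8; Zofia 1/4

There is no surviving spouse, so the entire estate passes to Waclaw's descendants per stirpes.
The estate is divided into 4 equal shares of 1/4 among Bogdan, Jolanta, Agnieszka, Grzegorz.
Bogdan is living and takes 1/4.
Jolanta predeceased; the 1/4 allotted to Jolanta's branch passes to Jolanta's issue by representation.
Ireneusz's line is the sole branch at this level, so the full 1/4 passes to Ireneusz's issue by representation.
The 1/4 is divided into 2 equal shares of 1/8 among Ludmila, Stanislawa.
Ludmila is living and takes 1/8.
Stanislawa is living and takes 1/8.
Agnieszka is living and takes 1/4.
Grzegorz predeceased; the 1/4 allotted to Grzegorz's branch passes to Grzegorz's issue by representation.
Zofia is the sole taker at this level and receives the full 1/4.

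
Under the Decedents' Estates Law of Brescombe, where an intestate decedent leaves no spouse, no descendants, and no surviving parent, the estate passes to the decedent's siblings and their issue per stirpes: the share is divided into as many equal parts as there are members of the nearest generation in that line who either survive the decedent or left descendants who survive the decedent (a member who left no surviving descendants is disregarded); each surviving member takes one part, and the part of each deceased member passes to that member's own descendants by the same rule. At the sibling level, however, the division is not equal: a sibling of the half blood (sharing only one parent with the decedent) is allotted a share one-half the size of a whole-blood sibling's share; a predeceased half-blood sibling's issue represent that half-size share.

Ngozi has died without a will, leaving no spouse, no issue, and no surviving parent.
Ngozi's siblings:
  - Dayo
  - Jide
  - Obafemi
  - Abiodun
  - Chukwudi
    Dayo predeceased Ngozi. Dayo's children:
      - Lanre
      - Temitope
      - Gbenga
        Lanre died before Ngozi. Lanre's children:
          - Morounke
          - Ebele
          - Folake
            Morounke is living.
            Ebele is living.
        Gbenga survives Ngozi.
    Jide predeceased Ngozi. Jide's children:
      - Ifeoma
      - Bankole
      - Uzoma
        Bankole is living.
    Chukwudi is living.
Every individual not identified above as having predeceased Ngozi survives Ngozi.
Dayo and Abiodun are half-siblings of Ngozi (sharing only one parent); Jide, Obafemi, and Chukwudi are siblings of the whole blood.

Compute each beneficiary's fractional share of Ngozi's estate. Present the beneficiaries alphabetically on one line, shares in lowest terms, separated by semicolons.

No spouse, descendants, or parent survives, so the estate passes to Ngozi's siblings per stirpes.
Half-blood siblings count for one-half the weight of whole-blood siblings at the initial division.
Dividing 1 in proportion to weights (total weight 4): Dayo (weight 1/2) → 1/8; Jide (weight 1) → 1/4; Obafemi (weight 1) → 1/4; Abiodun (weight 1/2) → 1/8; Chukwudi (weight 1) → 1/4.
Dayo predeceased; the 1/8 allotted to Dayo's branch passes to Dayo's issue by representation.
The 1/8 is divided into 3 equal shares of 1/24 among Lanre, Temitope, Gbenga.
Lanre predeceased; the 1/24 allotted to Lanre's branch passes to Lanre's issue by representation.
The 1/24 is divided into 3 equal shares of 1/72 among Morounke, Ebele, Folake.
Morounke is living and takes 1/72.
Ebele is living and takes 1/72.
Folake is living and takes 1/72.
Temitope is living and takes 1/24.
Gbenga is living and takes 1/24.
Jide predeceased; the 1/4 allotted to Jide's branch passes to Jide's issue by representation.
The 1/4 is divided into 3 equal shares of 1/12 among Ifeoma, Bankole, Uzoma.
Ifeoma is living and takes 1/12.
Bankole is living and takes 1/12.
Uzoma is living and takes 1/12.
Obafemi is living and takes 1/4.
Abiodun is living and takes 1/8.
Chukwudi is living and takes 1/4.

Abiodun 1/8; Bankole 1/12; Chukwudi 1/4; Ebele 1/72; Folake 1/72; Gbenga 1/24; Ifeoma 1/12; Morounke 1/72; Obafemi 1/4; Temitope 1/24; Uzoma 1/12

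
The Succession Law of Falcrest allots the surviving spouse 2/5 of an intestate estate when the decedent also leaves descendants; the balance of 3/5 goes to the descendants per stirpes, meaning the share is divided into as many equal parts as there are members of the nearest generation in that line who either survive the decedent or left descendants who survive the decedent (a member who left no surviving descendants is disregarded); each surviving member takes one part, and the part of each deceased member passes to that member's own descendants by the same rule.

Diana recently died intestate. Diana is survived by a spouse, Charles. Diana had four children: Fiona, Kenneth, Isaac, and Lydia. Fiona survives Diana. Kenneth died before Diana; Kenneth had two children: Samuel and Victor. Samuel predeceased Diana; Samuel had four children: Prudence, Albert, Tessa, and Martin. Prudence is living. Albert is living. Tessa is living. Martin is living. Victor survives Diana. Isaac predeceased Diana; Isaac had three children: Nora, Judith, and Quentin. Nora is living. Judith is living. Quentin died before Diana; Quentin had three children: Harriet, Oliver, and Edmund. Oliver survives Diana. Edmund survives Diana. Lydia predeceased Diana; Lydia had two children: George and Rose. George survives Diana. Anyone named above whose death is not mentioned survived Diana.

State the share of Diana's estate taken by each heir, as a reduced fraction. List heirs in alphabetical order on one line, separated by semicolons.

Albert 3/160; Charles 2/5; Edmund 1/60; Fiona 3/20; George 3/40; Harriet 1/60; Judith 1/20; Martin 3/160; Nora 1/20; Oliver 1/60; Prudence 3/160; Rose 3/40; Tessa 3/160; Victor 3/40

Charles, as surviving spouse, takes 2/5.
The remaining 3/5 passes to Diana's descendants per stirpes.
The 3/5 is divided into 4 equal shares of 3/20 among Fiona, Kenneth, Isaac, Lydia.
Fiona is living and takes 3/20.
Kenneth predeceased; the 3/20 allotted to Kenneth's branch passes to Kenneth's issue by representation.
The 3/20 is divided into 2 equal shares of 3/40 among Samuel, Victor.
Samuel predeceased; the 3/40 allotted to Samuel's branch passes to Samuel's issue by representation.
The 3/40 is divided into 4 equal shares of 3/160 among Prudence, Albert, Tessa, Martin.
Prudence is living and takes 3/160.
Albert is living and takes 3/160.
Tessa is living and takes 3/160.
Martin is living and takes 3/160.
Victor is living and takes 3/40.
Isaac predeceased; the 3/20 allotted to Isaac's branch passes to Isaac's issue by representation.
The 3/20 is divided into 3 equal shares of 1/20 among Nora, Judith, Quentin.
Nora is living and takes 1/20.
Judith is living and takes 1/20.
Quentin predeceased; the 1/20 allotted to Quentin's branch passes to Quentin's issue by representation.
The 1/20 is divided into 3 equal shares of 1/60 among Harriet, Oliver, Edmund.
Harriet is living and takes 1/60.
Oliver is living and takes 1/60.
Edmund is living and takes 1/60.
Lydia predeceased; the 3/20 allotted to Lydia's branch passes to Lydia's issue by representation.
The 3/20 is divided into 2 equal shares of 3/40 among George, Rose.
George is living and takes 3/40.
Rose is living and takes 3/40.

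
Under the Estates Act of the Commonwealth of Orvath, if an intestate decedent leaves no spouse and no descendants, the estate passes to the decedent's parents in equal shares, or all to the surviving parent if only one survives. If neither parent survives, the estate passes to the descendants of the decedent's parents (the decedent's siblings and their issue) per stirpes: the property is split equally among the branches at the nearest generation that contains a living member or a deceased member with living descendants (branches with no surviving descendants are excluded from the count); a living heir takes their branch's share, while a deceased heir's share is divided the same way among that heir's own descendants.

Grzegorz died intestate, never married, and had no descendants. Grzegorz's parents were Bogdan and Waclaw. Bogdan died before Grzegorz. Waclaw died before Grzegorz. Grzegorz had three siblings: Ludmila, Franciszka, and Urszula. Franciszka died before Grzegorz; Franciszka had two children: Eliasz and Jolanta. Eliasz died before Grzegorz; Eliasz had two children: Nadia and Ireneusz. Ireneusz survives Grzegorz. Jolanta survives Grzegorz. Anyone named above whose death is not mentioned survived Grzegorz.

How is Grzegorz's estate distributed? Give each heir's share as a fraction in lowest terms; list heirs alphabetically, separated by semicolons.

Neither parent survives and there are no descendants, so the estate passes to Grzegorz's siblings and their issue per stirpes.
The estate is divided into 3 equal shares of 1/3 among Ludmila, Franciszka, Urszula.
Ludmila is living and takes 1/3.
Franciszka predeceased; the 1/3 allotted to Franciszka's branch passes to Franciszka's issue by representation.
The 1/3 is divided into 2 equal shares of 1/6 among Eliasz, Jolanta.
Eliasz predeceased; the 1/6 allotted to Eliasz's branch passes to Eliasz's issue by representation.
The 1/6 is divided into 2 equal shares of 1/12 among Nadia, Ireneusz.
Nadia is living and takes 1/12.
Ireneusz is living and takes 1/12.
Jolanta is living and takes 1/6.
Urszula is living and takes 1/3.

Ireneusz 1/12; Jolanta 1/6; Ludmila 1/3; Nadia 1/12; Urszula 1/3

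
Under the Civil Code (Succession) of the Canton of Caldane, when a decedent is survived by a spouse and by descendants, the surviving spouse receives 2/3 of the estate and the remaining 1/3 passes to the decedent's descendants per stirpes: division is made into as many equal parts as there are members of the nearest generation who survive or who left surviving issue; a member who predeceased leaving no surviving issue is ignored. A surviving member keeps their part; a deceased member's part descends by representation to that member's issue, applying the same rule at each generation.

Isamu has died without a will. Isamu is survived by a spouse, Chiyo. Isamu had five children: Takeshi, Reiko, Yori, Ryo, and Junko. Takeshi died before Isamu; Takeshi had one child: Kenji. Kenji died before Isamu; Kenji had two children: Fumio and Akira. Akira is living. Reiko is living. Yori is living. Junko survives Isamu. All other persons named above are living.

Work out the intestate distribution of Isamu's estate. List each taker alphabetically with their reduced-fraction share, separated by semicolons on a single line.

Akira 1/30; Chiyo 2/3; Fumio 1/30; Junko 1/15; Reiko 1/15; Ryo 1/15; Yori 1/15

Chiyo, as surviving spouse, takes 2/3.
The remaining 1/3 passes to Isamu's descendants per stirpes.
The 1/3 is divided into 5 equal shares of 1/15 among Takeshi, Reiko, Yori, Ryo, Junko.
Takeshi predeceased; the 1/15 allotted to Takeshi's branch passes to Takeshi's issue by representation.
Kenji's line is the sole branch at this level, so the full 1/15 passes to Kenji's issue by representation.
The 1/15 is divided into 2 equal shares of 1/30 among Fumio, Akira.
Fumio is living and takes 1/30.
Akira is living and takes 1/30.
Reiko is living and takes 1/15.
Yori is living and takes 1/15.
Ryo is living and takes 1/15.
Junko is living and takes 1/15.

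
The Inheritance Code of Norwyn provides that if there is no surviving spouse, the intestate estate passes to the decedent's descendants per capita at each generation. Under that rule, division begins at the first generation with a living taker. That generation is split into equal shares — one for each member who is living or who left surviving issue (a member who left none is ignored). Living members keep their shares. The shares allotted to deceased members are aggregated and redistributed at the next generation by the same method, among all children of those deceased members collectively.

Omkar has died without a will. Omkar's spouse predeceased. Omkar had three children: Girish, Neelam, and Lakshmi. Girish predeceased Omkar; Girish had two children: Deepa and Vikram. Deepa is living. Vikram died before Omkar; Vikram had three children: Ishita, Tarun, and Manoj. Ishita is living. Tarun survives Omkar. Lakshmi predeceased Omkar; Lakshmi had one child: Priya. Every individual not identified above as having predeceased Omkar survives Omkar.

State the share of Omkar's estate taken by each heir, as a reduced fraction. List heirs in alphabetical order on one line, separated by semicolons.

There is no surviving spouse, so the entire estate passes to Omkar's descendants per capita at each generation.
At generation 1 (Girish, Neelam, Lakshmi) there are 3 shares of (1)/3 = 1/3 each.
Living: Neelam — each takes 1/3.
Deceased: Girish and Lakshmi. Their combined 2/3 is pooled and carried to generation 2.
At generation 2 (Deepa, Vikram, Priya) there are 3 shares of (2/3)/3 = 2/9 each.
Living: Deepa and Priya — each takes 2/9.
Deceased: Vikram. That 2/9 share is carried to generation 3.
At generation 3 (Ishita, Tarun, Manoj) there are 3 shares of (2/9)/3 = 2/27 each.
Living: Ishita, Tarun, and Manoj — each takes 2/27.

Deepa 2/9; Ishita 2/27; Manoj 2/27; Neelam 1/3; Priya 2/9; Tarun 2/27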